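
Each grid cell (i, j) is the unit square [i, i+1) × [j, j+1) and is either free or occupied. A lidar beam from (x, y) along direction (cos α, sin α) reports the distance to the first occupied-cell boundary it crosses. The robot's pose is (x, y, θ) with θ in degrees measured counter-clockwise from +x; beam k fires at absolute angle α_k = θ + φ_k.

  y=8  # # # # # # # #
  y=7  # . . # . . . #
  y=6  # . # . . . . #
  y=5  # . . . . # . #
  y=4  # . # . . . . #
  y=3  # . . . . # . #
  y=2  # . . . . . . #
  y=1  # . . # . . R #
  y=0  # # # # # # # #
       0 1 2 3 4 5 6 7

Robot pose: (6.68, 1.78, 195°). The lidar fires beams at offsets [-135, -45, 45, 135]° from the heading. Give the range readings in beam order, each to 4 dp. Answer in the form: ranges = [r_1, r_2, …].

ranges = [0.6400, 4.4400, 0.9007, 0.3695]

beam 1: φ=-135°, α=60°
  d=(0.5000,0.8660)  start (6,1)  tX=0.6400 tY=0.2540  stride 1/|dx|=2.0000 1/|dy|=1.1547
    cross y-line → (6,2), t=0.2540
    cross x-line → (7,2), t=0.6400 (wall)
  → r_1 = 0.6400
beam 2: φ=-45°, α=150°
  d=(-0.8660,0.5000)  start (6,1)  tX=0.7852 tY=0.4400  stride 1/|dx|=1.1547 1/|dy|=2.0000
    cross y-line → (6,2), t=0.4400
    cross x-line → (5,2), t=0.7852
    cross x-line → (4,2), t=1.9399
    cross y-line → (4,3), t=2.4400
    cross x-line → (3,3), t=3.0946
    cross x-line → (2,3), t=4.2493
    cross y-line → (2,4), t=4.4400 (wall)
  → r_2 = 4.4400
beam 3: φ=45°, α=240°
  d=(-0.5000,-0.8660)  start (6,1)  tX=1.3600 tY=0.9007  stride 1/|dx|=2.0000 1/|dy|=1.1547
    cross y-line → (6,0), t=0.9007 (wall)
  → r_3 = 0.9007
beam 4: φ=135°, α=330°
  d=(0.8660,-0.5000)  start (6,1)  tX=0.3695 tY=1.5600  stride 1/|dx|=1.1547 1/|dy|=2.0000
    cross x-line → (7,1), t=0.3695 (wall)
  → r_4 = 0.3695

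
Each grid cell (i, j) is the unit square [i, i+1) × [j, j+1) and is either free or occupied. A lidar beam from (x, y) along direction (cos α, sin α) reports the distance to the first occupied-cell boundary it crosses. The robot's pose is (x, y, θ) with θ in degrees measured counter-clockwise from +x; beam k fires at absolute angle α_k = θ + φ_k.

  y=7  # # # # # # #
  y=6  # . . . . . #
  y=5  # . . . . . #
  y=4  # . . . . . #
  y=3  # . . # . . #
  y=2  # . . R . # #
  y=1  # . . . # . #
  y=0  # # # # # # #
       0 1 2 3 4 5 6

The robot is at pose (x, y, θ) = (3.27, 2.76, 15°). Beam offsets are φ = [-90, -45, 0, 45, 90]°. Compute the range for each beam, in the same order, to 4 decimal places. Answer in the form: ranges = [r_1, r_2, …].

beam 1: φ=-90°, α=285°
  d=(0.2588,-0.9659)  start (3,2)  tX=2.8205 tY=0.7868  stride 1/|dx|=3.8637 1/|dy|=1.0353
    cross y-line → (3,1), t=0.7868
    cross y-line → (3,0), t=1.8221 (wall)
  → r_1 = 1.8221
beam 2: φ=-45°, α=330°
  d=(0.8660,-0.5000)  start (3,2)  tX=0.8429 tY=1.5200  stride 1/|dx|=1.1547 1/|dy|=2.0000
    cross x-line → (4,2), t=0.8429
    cross y-line → (4,1), t=1.5200 (wall)
  → r_2 = 1.5200
beam 3: φ=0°, α=15°
  d=(0.9659,0.2588)  start (3,2)  tX=0.7558 tY=0.9273  stride 1/|dx|=1.0353 1/|dy|=3.8637
    cross x-line → (4,2), t=0.7558
    cross y-line → (4,3), t=0.9273
    cross x-line → (5,3), t=1.7910
    cross x-line → (6,3), t=2.8263 (wall)
  → r_3 = 2.8263
beam 4: φ=45°, α=60°
  d=(0.5000,0.8660)  start (3,2)  tX=1.4600 tY=0.2771  stride 1/|dx|=2.0000 1/|dy|=1.1547
    cross y-line → (3,3), t=0.2771 (wall)
  → r_4 = 0.2771
beam 5: φ=90°, α=105°
  d=(-0.2588,0.9659)  start (3,2)  tX=1.0432 tY=0.2485  stride 1/|dx|=3.8637 1/|dy|=1.0353
    cross y-line → (3,3), t=0.2485 (wall)
  → r_5 = 0.2485

ranges = [1.8221, 1.5200, 2.8263, 0.2771, 0.2485]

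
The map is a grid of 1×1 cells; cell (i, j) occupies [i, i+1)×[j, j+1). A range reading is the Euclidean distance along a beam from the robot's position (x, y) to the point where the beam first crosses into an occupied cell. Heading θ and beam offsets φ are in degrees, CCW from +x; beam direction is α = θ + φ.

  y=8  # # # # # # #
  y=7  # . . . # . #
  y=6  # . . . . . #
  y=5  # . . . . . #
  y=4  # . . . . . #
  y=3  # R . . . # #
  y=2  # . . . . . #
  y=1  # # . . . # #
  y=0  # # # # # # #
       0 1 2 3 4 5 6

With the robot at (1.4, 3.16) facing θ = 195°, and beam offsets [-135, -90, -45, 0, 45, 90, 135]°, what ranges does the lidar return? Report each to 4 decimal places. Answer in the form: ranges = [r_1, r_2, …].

beam 1: φ=-135°, α=60°
  d=(0.5000,0.8660)  start (1,3)  tX=1.2000 tY=0.9699  stride 1/|dx|=2.0000 1/|dy|=1.1547
    cross y-line → (1,4), t=0.9699
    cross x-line → (2,4), t=1.2000
    cross y-line → (2,5), t=2.1246
    cross x-line → (3,5), t=3.2000
    cross y-line → (3,6), t=3.2793
    cross y-line → (3,7), t=4.4341
    cross x-line → (4,7), t=5.2000 (wall)
  → r_1 = 5.2000
beam 2: φ=-90°, α=105°
  d=(-0.2588,0.9659)  start (1,3)  tX=1.5455 tY=0.8696  stride 1/|dx|=3.8637 1/|dy|=1.0353
    cross y-line → (1,4), t=0.8696
    cross x-line → (0,4), t=1.5455 (wall)
  → r_2 = 1.5455
beam 3: φ=-45°, α=150°
  d=(-0.8660,0.5000)  start (1,3)  tX=0.4619 tY=1.6800  stride 1/|dx|=1.1547 1/|dy|=2.0000
    cross x-line → (0,3), t=0.4619 (wall)
  → r_3 = 0.4619
beam 4: φ=0°, α=195°
  d=(-0.9659,-0.2588)  start (1,3)  tX=0.4141 tY=0.6182  stride 1/|dx|=1.0353 1/|dy|=3.8637
    cross x-line → (0,3), t=0.4141 (wall)
  → r_4 = 0.4141
beam 5: φ=45°, α=240°
  d=(-0.5000,-0.8660)  start (1,3)  tX=0.8000 tY=0.1848  stride 1/|dx|=2.0000 1/|dy|=1.1547
    cross y-line → (1,2), t=0.1848
    cross x-line → (0,2), t=0.8000 (wall)
  → r_5 = 0.8000
beam 6: φ=90°, α=285°
  d=(0.2588,-0.9659)  start (1,3)  tX=2.3182 tY=0.1656  stride 1/|dx|=3.8637 1/|dy|=1.0353
    cross y-line → (1,2), t=0.1656
    cross y-line → (1,1), t=1.2009 (wall)
  → r_6 = 1.2009
beam 7: φ=135°, α=330°
  d=(0.8660,-0.5000)  start (1,3)  tX=0.6928 tY=0.3200  stride 1/|dx|=1.1547 1/|dy|=2.0000
    cross y-line → (1,2), t=0.3200
    cross x-line → (2,2), t=0.6928
    cross x-line → (3,2), t=1.8475
    cross y-line → (3,1), t=2.3200
    cross x-line → (4,1), t=3.0022
    cross x-line → (5,1), t=4.1569 (wall)
  → r_7 = 4.1569

ranges = [5.2000, 1.5455, 0.4619, 0.4141, 0.8000, 1.2009, 4.1569]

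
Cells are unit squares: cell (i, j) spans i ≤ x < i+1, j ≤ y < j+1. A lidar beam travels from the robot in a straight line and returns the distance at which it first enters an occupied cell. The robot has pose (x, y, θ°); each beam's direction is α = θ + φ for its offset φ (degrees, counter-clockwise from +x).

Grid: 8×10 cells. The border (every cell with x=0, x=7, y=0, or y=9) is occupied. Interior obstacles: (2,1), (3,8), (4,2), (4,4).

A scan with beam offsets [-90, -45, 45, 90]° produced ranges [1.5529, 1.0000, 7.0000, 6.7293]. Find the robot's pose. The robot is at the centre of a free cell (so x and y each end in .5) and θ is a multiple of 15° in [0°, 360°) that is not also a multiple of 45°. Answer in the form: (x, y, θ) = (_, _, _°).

(x, y, θ) = (4.5, 7.5, 195°)

Enumerate (i+0.5, j+0.5, θ) over the 44 free cells and 16 admissible headings. For each, cast all 4 beams and compare to the given ranges.
  (4.5, 5.5, 330°): beam 1 = 0.5774 ≠ 1.5529 ✗
  (1.5, 3.5, 60°): beam 1 = 2.8868 ≠ 1.5529 ✗
  (4.5, 8.5, 255°): beam 1 = 0.5176 ≠ 1.5529 ✗
  (2.5, 4.5, 345°): beam 1 = 3.6235 ≠ 1.5529 ✗
  …
  (4.5, 7.5, 195°): r_1=1.5529, r_2=1.0000, r_3=7.0000, r_4=6.7293 — all match ✓
No second candidate reproduces the full scan.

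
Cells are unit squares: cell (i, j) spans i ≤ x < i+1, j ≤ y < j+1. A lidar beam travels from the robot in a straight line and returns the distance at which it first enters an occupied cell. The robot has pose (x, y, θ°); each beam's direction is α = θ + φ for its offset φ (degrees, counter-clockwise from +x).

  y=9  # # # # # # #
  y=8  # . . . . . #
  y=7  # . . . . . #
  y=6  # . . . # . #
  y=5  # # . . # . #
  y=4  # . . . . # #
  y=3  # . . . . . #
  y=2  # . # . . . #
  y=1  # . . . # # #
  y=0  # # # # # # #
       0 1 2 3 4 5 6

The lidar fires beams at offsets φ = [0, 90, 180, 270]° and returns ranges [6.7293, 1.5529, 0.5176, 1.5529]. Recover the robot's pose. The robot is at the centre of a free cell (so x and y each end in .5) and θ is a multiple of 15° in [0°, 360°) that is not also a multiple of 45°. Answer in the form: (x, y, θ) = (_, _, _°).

(x, y, θ) = (4.5, 2.5, 105°)

The pose lattice has 33·16 = 528 candidates. Test each by forward raycasting.
  (2.5, 3.5, 105°): beam 1 = 1.9319 ≠ 6.7293 ✗
  (1.5, 2.5, 195°): beam 1 = 0.5176 ≠ 6.7293 ✗
  (3.5, 6.5, 210°): beam 1 = 1.7321 ≠ 6.7293 ✗
  (2.5, 7.5, 150°): beam 1 = 1.7321 ≠ 6.7293 ✗
  …
  (4.5, 2.5, 105°): r_1=6.7293, r_2=1.5529, r_3=0.5176, r_4=1.5529 — all match ✓
Only this pose fits every beam.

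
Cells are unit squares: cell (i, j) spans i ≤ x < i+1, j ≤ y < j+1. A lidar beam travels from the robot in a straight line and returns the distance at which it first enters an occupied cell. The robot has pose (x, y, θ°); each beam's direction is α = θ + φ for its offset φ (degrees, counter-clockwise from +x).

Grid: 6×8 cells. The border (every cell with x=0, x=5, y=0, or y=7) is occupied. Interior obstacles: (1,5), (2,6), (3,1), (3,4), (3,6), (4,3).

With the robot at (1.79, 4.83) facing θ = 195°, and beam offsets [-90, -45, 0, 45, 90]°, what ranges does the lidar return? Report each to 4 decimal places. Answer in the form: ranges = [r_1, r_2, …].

beam 1: φ=-90°, α=105°
  direction (-0.2588, 0.9659); cell (1,4); t to first gridline: x 3.0523, y 0.1760 (then +3.8637 / +1.0353)
    (1,5) via y @ 0.1760  # hit
  → r_1 = 0.1760
beam 2: φ=-45°, α=150°
  direction (-0.8660, 0.5000); cell (1,4); t to first gridline: x 0.9122, y 0.3400 (then +1.1547 / +2.0000)
    (1,5) via y @ 0.3400  # hit
  → r_2 = 0.3400
beam 3: φ=0°, α=195°
  direction (-0.9659, -0.2588); cell (1,4); t to first gridline: x 0.8179, y 3.2069 (then +1.0353 / +3.8637)
    (0,4) via x @ 0.8179  # hit
  → r_3 = 0.8179
beam 4: φ=45°, α=240°
  direction (-0.5000, -0.8660); cell (1,4); t to first gridline: x 1.5800, y 0.9584 (then +2.0000 / +1.1547)
    (1,3) via y @ 0.9584
    (0,3) via x @ 1.5800  # hit
  → r_4 = 1.5800
beam 5: φ=90°, α=285°
  direction (0.2588, -0.9659); cell (1,4); t to first gridline: x 0.8114, y 0.8593 (then +3.8637 / +1.0353)
    (2,4) via x @ 0.8114
    (2,3) via y @ 0.8593
    (2,2) via y @ 1.8946
    (2,1) via y @ 2.9298
    (2,0) via y @ 3.9651  # hit
  → r_5 = 3.9651

ranges = [0.1760, 0.3400, 0.8179, 1.5800, 3.9651]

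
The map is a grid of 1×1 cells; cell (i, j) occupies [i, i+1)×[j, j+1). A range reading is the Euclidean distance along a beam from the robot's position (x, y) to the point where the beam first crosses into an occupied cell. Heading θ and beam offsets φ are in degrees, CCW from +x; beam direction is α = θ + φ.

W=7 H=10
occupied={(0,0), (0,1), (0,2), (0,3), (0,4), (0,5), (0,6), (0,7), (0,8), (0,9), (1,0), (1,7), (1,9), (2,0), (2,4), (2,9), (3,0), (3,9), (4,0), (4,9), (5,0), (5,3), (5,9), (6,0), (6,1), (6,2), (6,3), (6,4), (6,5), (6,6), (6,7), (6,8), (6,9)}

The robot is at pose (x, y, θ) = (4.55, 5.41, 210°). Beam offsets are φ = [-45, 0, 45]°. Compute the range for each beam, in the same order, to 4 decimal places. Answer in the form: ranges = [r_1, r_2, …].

beam 1: φ=-45°, α=165°
  dir = (cos 165°, sin 165°) = (-0.9659, 0.2588); from cell (4,5)
  next x-line at t=0.5694, next y-line at t=2.2796; Δt_x=1.0353, Δt_y=3.8637
    x: enter (3,5) at t=0.5694
    x: enter (2,5) at t=1.6047
    y: enter (2,6) at t=2.2796
    x: enter (1,6) at t=2.6400
    x: enter (0,6) at t=3.6752 ← occupied
  → r_1 = 3.6752
beam 2: φ=0°, α=210°
  dir = (cos 210°, sin 210°) = (-0.8660, -0.5000); from cell (4,5)
  next x-line at t=0.6351, next y-line at t=0.8200; Δt_x=1.1547, Δt_y=2.0000
    x: enter (3,5) at t=0.6351
    y: enter (3,4) at t=0.8200
    x: enter (2,4) at t=1.7898 ← occupied
  → r_2 = 1.7898
beam 3: φ=45°, α=255°
  dir = (cos 255°, sin 255°) = (-0.2588, -0.9659); from cell (4,5)
  next x-line at t=2.1250, next y-line at t=0.4245; Δt_x=3.8637, Δt_y=1.0353
    y: enter (4,4) at t=0.4245
    y: enter (4,3) at t=1.4597
    x: enter (3,3) at t=2.1250
    y: enter (3,2) at t=2.4950
    y: enter (3,1) at t=3.5303
    y: enter (3,0) at t=4.5656 ← occupied
  → r_3 = 4.5656

ranges = [3.6752, 1.7898, 4.5656]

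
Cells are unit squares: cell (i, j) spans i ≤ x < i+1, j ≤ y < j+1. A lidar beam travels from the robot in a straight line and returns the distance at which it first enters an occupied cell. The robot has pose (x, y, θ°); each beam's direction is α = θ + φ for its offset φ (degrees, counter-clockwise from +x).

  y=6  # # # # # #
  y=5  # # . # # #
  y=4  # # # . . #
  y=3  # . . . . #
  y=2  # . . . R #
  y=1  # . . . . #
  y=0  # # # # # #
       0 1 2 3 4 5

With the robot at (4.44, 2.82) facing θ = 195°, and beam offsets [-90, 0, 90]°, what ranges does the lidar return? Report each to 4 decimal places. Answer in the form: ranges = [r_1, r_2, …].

ranges = [2.2569, 3.5614, 1.8842]

beam 1: φ=-90°, α=105°
  direction (-0.2588, 0.9659); cell (4,2); t to first gridline: x 1.7000, y 0.1863 (then +3.8637 / +1.0353)
    (4,3) via y @ 0.1863
    (4,4) via y @ 1.2216
    (3,4) via x @ 1.7000
    (3,5) via y @ 2.2569  # hit
  → r_1 = 2.2569
beam 2: φ=0°, α=195°
  direction (-0.9659, -0.2588); cell (4,2); t to first gridline: x 0.4555, y 3.1682 (then +1.0353 / +3.8637)
    (3,2) via x @ 0.4555
    (2,2) via x @ 1.4908
    (1,2) via x @ 2.5261
    (1,1) via y @ 3.1682
    (0,1) via x @ 3.5614  # hit
  → r_2 = 3.5614
beam 3: φ=90°, α=285°
  direction (0.2588, -0.9659); cell (4,2); t to first gridline: x 2.1637, y 0.8489 (then +3.8637 / +1.0353)
    (4,1) via y @ 0.8489
    (4,0) via y @ 1.8842  # hit
  → r_3 = 1.8842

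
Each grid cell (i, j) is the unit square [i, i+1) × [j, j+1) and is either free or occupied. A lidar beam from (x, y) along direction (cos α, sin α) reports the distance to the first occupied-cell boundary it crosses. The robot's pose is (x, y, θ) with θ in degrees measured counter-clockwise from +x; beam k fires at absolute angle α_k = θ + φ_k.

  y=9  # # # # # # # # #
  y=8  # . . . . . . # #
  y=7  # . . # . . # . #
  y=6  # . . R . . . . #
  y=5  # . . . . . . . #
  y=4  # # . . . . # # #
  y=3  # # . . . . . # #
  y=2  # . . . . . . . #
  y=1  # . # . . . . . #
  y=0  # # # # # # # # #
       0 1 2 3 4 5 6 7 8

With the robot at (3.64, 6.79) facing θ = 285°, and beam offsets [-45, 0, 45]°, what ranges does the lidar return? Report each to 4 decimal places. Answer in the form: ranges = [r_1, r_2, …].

beam 1: φ=-45°, α=240°
  dir = (cos 240°, sin 240°) = (-0.5000, -0.8660); from cell (3,6)
  next x-line at t=1.2800, next y-line at t=0.9122; Δt_x=2.0000, Δt_y=1.1547
    y: enter (3,5) at t=0.9122
    x: enter (2,5) at t=1.2800
    y: enter (2,4) at t=2.0669
    y: enter (2,3) at t=3.2216
    x: enter (1,3) at t=3.2800 ← occupied
  → r_1 = 3.2800
beam 2: φ=0°, α=285°
  dir = (cos 285°, sin 285°) = (0.2588, -0.9659); from cell (3,6)
  next x-line at t=1.3909, next y-line at t=0.8179; Δt_x=3.8637, Δt_y=1.0353
    y: enter (3,5) at t=0.8179
    x: enter (4,5) at t=1.3909
    y: enter (4,4) at t=1.8531
    y: enter (4,3) at t=2.8884
    y: enter (4,2) at t=3.9237
    y: enter (4,1) at t=4.9590
    x: enter (5,1) at t=5.2546
    y: enter (5,0) at t=5.9942 ← occupied
  → r_2 = 5.9942
beam 3: φ=45°, α=330°
  dir = (cos 330°, sin 330°) = (0.8660, -0.5000); from cell (3,6)
  next x-line at t=0.4157, next y-line at t=1.5800; Δt_x=1.1547, Δt_y=2.0000
    x: enter (4,6) at t=0.4157
    x: enter (5,6) at t=1.5704
    y: enter (5,5) at t=1.5800
    x: enter (6,5) at t=2.7251
    y: enter (6,4) at t=3.5800 ← occupied
  → r_3 = 3.5800

ranges = [3.2800, 5.9942, 3.5800]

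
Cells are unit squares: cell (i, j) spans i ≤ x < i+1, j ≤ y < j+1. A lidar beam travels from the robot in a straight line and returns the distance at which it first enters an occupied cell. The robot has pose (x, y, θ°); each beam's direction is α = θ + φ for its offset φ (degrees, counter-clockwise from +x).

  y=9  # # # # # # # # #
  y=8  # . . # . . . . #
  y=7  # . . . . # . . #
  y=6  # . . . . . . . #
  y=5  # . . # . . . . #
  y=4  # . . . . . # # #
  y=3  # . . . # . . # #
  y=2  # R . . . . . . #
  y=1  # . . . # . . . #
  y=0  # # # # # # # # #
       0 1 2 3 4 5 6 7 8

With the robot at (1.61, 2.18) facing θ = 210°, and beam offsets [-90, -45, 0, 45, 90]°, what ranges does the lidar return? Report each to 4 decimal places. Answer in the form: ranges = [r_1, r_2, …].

beam 1: φ=-90°, α=120°
  direction (-0.5000, 0.8660); cell (1,2); t to first gridline: x 1.2200, y 0.9469 (then +2.0000 / +1.1547)
    (1,3) via y @ 0.9469
    (0,3) via x @ 1.2200  # hit
  → r_1 = 1.2200
beam 2: φ=-45°, α=165°
  direction (-0.9659, 0.2588); cell (1,2); t to first gridline: x 0.6315, y 3.1682 (then +1.0353 / +3.8637)
    (0,2) via x @ 0.6315  # hit
  → r_2 = 0.6315
beam 3: φ=0°, α=210°
  direction (-0.8660, -0.5000); cell (1,2); t to first gridline: x 0.7044, y 0.3600 (then +1.1547 / +2.0000)
    (1,1) via y @ 0.3600
    (0,1) via x @ 0.7044  # hit
  → r_3 = 0.7044
beam 4: φ=45°, α=255°
  direction (-0.2588, -0.9659); cell (1,2); t to first gridline: x 2.3569, y 0.1863 (then +3.8637 / +1.0353)
    (1,1) via y @ 0.1863
    (1,0) via y @ 1.2216  # hit
  → r_4 = 1.2216
beam 5: φ=90°, α=300°
  direction (0.5000, -0.8660); cell (1,2); t to first gridline: x 0.7800, y 0.2078 (then +2.0000 / +1.1547)
    (1,1) via y @ 0.2078
    (2,1) via x @ 0.7800
    (2,0) via y @ 1.3625  # hit
  → r_5 = 1.3625

ranges = [1.2200, 0.6315, 0.7044, 1.2216, 1.3625]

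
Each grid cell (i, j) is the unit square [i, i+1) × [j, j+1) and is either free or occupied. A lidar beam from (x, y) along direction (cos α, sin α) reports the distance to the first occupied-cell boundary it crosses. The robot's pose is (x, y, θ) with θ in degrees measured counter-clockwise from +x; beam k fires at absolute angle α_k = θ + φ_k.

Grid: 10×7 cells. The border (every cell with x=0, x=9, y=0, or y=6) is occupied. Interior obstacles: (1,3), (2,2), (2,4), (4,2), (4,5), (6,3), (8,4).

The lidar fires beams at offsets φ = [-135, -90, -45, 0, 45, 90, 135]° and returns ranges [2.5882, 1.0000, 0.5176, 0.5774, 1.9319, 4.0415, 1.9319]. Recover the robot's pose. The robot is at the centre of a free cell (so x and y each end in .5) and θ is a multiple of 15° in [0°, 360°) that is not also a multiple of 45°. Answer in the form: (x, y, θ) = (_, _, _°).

(x, y, θ) = (5.5, 1.5, 300°)

Enumerate (i+0.5, j+0.5, θ) over the 33 free cells and 16 admissible headings. For each, cast all 7 beams and compare to the given ranges.
  (4.5, 1.5, 285°): beam 1 = 1.7321 ≠ 2.5882 ✗
  (5.5, 2.5, 120°): beam 1 = 3.6235 ≠ 2.5882 ✗
  (7.5, 2.5, 345°): beam 1 = 3.0000 ≠ 2.5882 ✗
  (1.5, 1.5, 105°): beam 1 = 1.0000 ≠ 2.5882 ✗
  (3.5, 4.5, 15°): beam 1 = 1.7321 ≠ 2.5882 ✗
  …
  (5.5, 1.5, 300°): r_1=2.5882, r_2=1.0000, r_3=0.5176, r_4=0.5774, r_5=1.9319, r_6=4.0415, r_7=1.9319 — all match ✓
No second candidate reproduces the full scan.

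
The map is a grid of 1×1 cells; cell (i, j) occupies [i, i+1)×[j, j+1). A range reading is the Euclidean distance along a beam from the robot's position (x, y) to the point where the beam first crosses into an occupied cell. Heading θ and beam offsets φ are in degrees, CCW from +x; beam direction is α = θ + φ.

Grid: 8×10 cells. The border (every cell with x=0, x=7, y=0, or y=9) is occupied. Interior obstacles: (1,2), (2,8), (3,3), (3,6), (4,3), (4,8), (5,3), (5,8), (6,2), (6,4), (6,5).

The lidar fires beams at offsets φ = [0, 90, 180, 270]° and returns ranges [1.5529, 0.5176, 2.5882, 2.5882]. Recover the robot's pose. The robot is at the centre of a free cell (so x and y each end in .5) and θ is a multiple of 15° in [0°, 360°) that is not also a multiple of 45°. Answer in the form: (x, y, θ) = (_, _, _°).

(x, y, θ) = (4.5, 6.5, 105°)

Enumerate (i+0.5, j+0.5, θ) over the 37 free cells and 16 admissible headings. For each, cast all 4 beams and compare to the given ranges.
  (3.5, 4.5, 195°): beam 1 = 2.5882 ≠ 1.5529 ✗
  (1.5, 6.5, 60°): beam 1 = 1.7321 ≠ 1.5529 ✗
  (3.5, 4.5, 15°): beam 1 = 2.5882 ≠ 1.5529 ✗
  (4.5, 1.5, 255°): beam 1 = 0.5176 ≠ 1.5529 ✗
  (2.5, 1.5, 195°): beam 3 = 3.6235 ≠ 2.5882 ✗
  …
  (4.5, 6.5, 105°): r_1=1.5529, r_2=0.5176, r_3=2.5882, r_4=2.5882 — all match ✓
No second candidate reproduces the full scan.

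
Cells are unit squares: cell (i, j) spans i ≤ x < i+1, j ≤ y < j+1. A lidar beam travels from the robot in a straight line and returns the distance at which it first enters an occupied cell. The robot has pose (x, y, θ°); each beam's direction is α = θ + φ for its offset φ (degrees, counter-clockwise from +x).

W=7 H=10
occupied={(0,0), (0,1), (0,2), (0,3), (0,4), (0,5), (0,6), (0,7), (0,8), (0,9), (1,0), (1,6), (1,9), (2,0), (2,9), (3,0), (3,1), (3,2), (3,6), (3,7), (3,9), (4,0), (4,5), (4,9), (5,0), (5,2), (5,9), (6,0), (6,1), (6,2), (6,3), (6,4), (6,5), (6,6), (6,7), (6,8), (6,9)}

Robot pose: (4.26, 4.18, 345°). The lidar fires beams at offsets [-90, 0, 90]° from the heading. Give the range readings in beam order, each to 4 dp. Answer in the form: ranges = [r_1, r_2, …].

beam 1: φ=-90°, α=255°
  direction (-0.2588, -0.9659); cell (4,4); t to first gridline: x 1.0046, y 0.1863 (then +3.8637 / +1.0353)
    (4,3) via y @ 0.1863
    (3,3) via x @ 1.0046
    (3,2) via y @ 1.2216  # hit
  → r_1 = 1.2216
beam 2: φ=0°, α=345°
  direction (0.9659, -0.2588); cell (4,4); t to first gridline: x 0.7661, y 0.6955 (then +1.0353 / +3.8637)
    (4,3) via y @ 0.6955
    (5,3) via x @ 0.7661
    (6,3) via x @ 1.8014  # hit
  → r_2 = 1.8014
beam 3: φ=90°, α=75°
  direction (0.2588, 0.9659); cell (4,4); t to first gridline: x 2.8591, y 0.8489 (then +3.8637 / +1.0353)
    (4,5) via y @ 0.8489  # hit
  → r_3 = 0.8489

ranges = [1.2216, 1.8014, 0.8489]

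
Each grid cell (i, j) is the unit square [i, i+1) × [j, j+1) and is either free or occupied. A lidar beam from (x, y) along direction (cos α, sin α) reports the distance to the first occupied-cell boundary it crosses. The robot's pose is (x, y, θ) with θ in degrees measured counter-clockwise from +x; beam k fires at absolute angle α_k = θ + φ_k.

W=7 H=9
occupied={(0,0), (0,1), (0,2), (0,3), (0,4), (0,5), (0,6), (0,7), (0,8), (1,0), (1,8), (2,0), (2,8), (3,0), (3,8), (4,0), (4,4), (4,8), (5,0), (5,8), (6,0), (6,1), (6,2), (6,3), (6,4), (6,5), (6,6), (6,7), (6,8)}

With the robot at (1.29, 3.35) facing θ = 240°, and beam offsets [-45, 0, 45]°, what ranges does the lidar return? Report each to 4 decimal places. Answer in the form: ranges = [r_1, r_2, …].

beam 1: φ=-45°, α=195°
  d=(-0.9659,-0.2588)  start (1,3)  tX=0.3002 tY=1.3523  stride 1/|dx|=1.0353 1/|dy|=3.8637
    cross x-line → (0,3), t=0.3002 (wall)
  → r_1 = 0.3002
beam 2: φ=0°, α=240°
  d=(-0.5000,-0.8660)  start (1,3)  tX=0.5800 tY=0.4041  stride 1/|dx|=2.0000 1/|dy|=1.1547
    cross y-line → (1,2), t=0.4041
    cross x-line → (0,2), t=0.5800 (wall)
  → r_2 = 0.5800
beam 3: φ=45°, α=285°
  d=(0.2588,-0.9659)  start (1,3)  tX=2.7432 tY=0.3623  stride 1/|dx|=3.8637 1/|dy|=1.0353
    cross y-line → (1,2), t=0.3623
    cross y-line → (1,1), t=1.3976
    cross y-line → (1,0), t=2.4329 (wall)
  → r_3 = 2.4329

ranges = [0.3002, 0.5800, 2.4329]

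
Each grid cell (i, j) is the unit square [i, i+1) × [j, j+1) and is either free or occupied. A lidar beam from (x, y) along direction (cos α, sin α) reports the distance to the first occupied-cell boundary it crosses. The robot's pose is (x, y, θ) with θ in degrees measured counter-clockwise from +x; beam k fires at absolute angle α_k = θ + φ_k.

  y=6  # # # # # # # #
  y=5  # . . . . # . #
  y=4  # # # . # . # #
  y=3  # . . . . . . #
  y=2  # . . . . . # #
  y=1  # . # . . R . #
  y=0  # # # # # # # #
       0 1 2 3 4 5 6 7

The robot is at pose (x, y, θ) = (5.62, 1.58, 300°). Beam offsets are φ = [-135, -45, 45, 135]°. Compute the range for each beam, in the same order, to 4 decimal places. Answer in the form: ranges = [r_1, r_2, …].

beam 1: φ=-135°, α=165°
  dir = (cos 165°, sin 165°) = (-0.9659, 0.2588); from cell (5,1)
  next x-line at t=0.6419, next y-line at t=1.6228; Δt_x=1.0353, Δt_y=3.8637
    x: enter (4,1) at t=0.6419
    y: enter (4,2) at t=1.6228
    x: enter (3,2) at t=1.6771
    x: enter (2,2) at t=2.7124
    x: enter (1,2) at t=3.7477
    x: enter (0,2) at t=4.7830 ← occupied
  → r_1 = 4.7830
beam 2: φ=-45°, α=255°
  dir = (cos 255°, sin 255°) = (-0.2588, -0.9659); from cell (5,1)
  next x-line at t=2.3955, next y-line at t=0.6005; Δt_x=3.8637, Δt_y=1.0353
    y: enter (5,0) at t=0.6005 ← occupied
  → r_2 = 0.6005
beam 3: φ=45°, α=345°
  dir = (cos 345°, sin 345°) = (0.9659, -0.2588); from cell (5,1)
  next x-line at t=0.3934, next y-line at t=2.2409; Δt_x=1.0353, Δt_y=3.8637
    x: enter (6,1) at t=0.3934
    x: enter (7,1) at t=1.4287 ← occupied
  → r_3 = 1.4287
beam 4: φ=135°, α=75°
  dir = (cos 75°, sin 75°) = (0.2588, 0.9659); from cell (5,1)
  next x-line at t=1.4682, next y-line at t=0.4348; Δt_x=3.8637, Δt_y=1.0353
    y: enter (5,2) at t=0.4348
    x: enter (6,2) at t=1.4682 ← occupied
  → r_4 = 1.4682

ranges = [4.7830, 0.6005, 1.4287, 1.4682]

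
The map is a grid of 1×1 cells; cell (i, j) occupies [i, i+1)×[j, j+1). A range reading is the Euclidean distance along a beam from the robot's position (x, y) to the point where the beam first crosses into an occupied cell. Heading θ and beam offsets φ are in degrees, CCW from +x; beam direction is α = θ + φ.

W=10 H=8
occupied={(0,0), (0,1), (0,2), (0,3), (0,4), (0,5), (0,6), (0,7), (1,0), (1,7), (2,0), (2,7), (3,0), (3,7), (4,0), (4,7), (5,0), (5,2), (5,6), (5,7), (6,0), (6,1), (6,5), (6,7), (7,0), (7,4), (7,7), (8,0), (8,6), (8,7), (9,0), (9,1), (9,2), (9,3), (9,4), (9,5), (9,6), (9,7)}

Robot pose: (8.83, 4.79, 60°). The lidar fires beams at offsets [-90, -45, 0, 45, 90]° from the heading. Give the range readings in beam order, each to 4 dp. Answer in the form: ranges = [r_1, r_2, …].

ranges = [0.1963, 0.1760, 0.3400, 1.2527, 2.1131]

beam 1: φ=-90°, α=330°
  cosα=0.8660 sinα=-0.5000 | (8,4) | tMaxX 0.1963 tMaxY 1.5800 | tΔX 1.1547 tΔY 2.0000
    t=0.1963 [x] (9,4) — stop
  → r_1 = 0.1963
beam 2: φ=-45°, α=15°
  cosα=0.9659 sinα=0.2588 | (8,4) | tMaxX 0.1760 tMaxY 0.8114 | tΔX 1.0353 tΔY 3.8637
    t=0.1760 [x] (9,4) — stop
  → r_2 = 0.1760
beam 3: φ=0°, α=60°
  cosα=0.5000 sinα=0.8660 | (8,4) | tMaxX 0.3400 tMaxY 0.2425 | tΔX 2.0000 tΔY 1.1547
    t=0.2425 [y] (8,5)
    t=0.3400 [x] (9,5) — stop
  → r_3 = 0.3400
beam 4: φ=45°, α=105°
  cosα=-0.2588 sinα=0.9659 | (8,4) | tMaxX 3.2069 tMaxY 0.2174 | tΔX 3.8637 tΔY 1.0353
    t=0.2174 [y] (8,5)
    t=1.2527 [y] (8,6) — stop
  → r_4 = 1.2527
beam 5: φ=90°, α=150°
  cosα=-0.8660 sinα=0.5000 | (8,4) | tMaxX 0.9584 tMaxY 0.4200 | tΔX 1.1547 tΔY 2.0000
    t=0.4200 [y] (8,5)
    t=0.9584 [x] (7,5)
    t=2.1131 [x] (6,5) — stop
  → r_5 = 2.1131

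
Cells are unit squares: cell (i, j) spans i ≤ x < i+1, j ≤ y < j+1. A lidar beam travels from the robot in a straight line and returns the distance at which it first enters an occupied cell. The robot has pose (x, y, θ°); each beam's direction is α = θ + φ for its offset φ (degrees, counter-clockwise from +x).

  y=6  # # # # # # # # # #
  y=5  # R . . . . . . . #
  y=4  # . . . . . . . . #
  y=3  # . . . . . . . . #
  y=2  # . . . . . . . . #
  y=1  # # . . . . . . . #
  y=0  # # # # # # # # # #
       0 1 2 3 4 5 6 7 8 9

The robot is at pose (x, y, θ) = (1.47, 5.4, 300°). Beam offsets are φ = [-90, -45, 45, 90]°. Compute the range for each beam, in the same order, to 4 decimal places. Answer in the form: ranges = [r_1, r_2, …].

ranges = [0.5427, 1.8159, 7.7956, 1.2000]

beam 1: φ=-90°, α=210°
  direction (-0.8660, -0.5000); cell (1,5); t to first gridline: x 0.5427, y 0.8000 (then +1.1547 / +2.0000)
    (0,5) via x @ 0.5427  # hit
  → r_1 = 0.5427
beam 2: φ=-45°, α=255°
  direction (-0.2588, -0.9659); cell (1,5); t to first gridline: x 1.8159, y 0.4141 (then +3.8637 / +1.0353)
    (1,4) via y @ 0.4141
    (1,3) via y @ 1.4494
    (0,3) via x @ 1.8159  # hit
  → r_2 = 1.8159
beam 3: φ=45°, α=345°
  direction (0.9659, -0.2588); cell (1,5); t to first gridline: x 0.5487, y 1.5455 (then +1.0353 / +3.8637)
    (2,5) via x @ 0.5487
    (2,4) via y @ 1.5455
    (3,4) via x @ 1.5840
    (4,4) via x @ 2.6192
    (5,4) via x @ 3.6545
    (6,4) via x @ 4.6898
    (6,3) via y @ 5.4092
    (7,3) via x @ 5.7251
    (8,3) via x @ 6.7604
    (9,3) via x @ 7.7956  # hit
  → r_3 = 7.7956
beam 4: φ=90°, α=30°
  direction (0.8660, 0.5000); cell (1,5); t to first gridline: x 0.6120, y 1.2000 (then +1.1547 / +2.0000)
    (2,5) via x @ 0.6120
    (2,6) via y @ 1.2000  # hit
  → r_4 = 1.2000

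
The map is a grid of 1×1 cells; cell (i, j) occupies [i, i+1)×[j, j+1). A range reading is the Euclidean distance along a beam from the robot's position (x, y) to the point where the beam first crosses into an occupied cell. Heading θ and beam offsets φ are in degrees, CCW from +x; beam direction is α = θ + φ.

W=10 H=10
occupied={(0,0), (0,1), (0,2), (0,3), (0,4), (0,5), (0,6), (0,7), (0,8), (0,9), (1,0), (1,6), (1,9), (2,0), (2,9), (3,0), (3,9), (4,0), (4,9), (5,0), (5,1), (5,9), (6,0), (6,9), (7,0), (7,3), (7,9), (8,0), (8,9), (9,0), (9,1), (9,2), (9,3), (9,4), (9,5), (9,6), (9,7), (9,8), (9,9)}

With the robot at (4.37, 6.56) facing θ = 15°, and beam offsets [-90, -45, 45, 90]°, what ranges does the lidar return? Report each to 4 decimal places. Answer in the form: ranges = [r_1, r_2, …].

ranges = [4.7209, 5.3463, 2.8175, 2.5261]

beam 1: φ=-90°, α=285°
  direction (0.2588, -0.9659); cell (4,6); t to first gridline: x 2.4341, y 0.5798 (then +3.8637 / +1.0353)
    (4,5) via y @ 0.5798
    (4,4) via y @ 1.6150
    (5,4) via x @ 2.4341
    (5,3) via y @ 2.6503
    (5,2) via y @ 3.6856
    (5,1) via y @ 4.7209  # hit
  → r_1 = 4.7209
beam 2: φ=-45°, α=330°
  direction (0.8660, -0.5000); cell (4,6); t to first gridline: x 0.7275, y 1.1200 (then +1.1547 / +2.0000)
    (5,6) via x @ 0.7275
    (5,5) via y @ 1.1200
    (6,5) via x @ 1.8822
    (7,5) via x @ 3.0369
    (7,4) via y @ 3.1200
    (8,4) via x @ 4.1916
    (8,3) via y @ 5.1200
    (9,3) via x @ 5.3463  # hit
  → r_2 = 5.3463
beam 3: φ=45°, α=60°
  direction (0.5000, 0.8660); cell (4,6); t to first gridline: x 1.2600, y 0.5081 (then +2.0000 / +1.1547)
    (4,7) via y @ 0.5081
    (5,7) via x @ 1.2600
    (5,8) via y @ 1.6628
    (5,9) via y @ 2.8175  # hit
  → r_3 = 2.8175
beam 4: φ=90°, α=105°
  direction (-0.2588, 0.9659); cell (4,6); t to first gridline: x 1.4296, y 0.4555 (then +3.8637 / +1.0353)
    (4,7) via y @ 0.4555
    (3,7) via x @ 1.4296
    (3,8) via y @ 1.4908
    (3,9) via y @ 2.5261  # hit
  → r_4 = 2.5261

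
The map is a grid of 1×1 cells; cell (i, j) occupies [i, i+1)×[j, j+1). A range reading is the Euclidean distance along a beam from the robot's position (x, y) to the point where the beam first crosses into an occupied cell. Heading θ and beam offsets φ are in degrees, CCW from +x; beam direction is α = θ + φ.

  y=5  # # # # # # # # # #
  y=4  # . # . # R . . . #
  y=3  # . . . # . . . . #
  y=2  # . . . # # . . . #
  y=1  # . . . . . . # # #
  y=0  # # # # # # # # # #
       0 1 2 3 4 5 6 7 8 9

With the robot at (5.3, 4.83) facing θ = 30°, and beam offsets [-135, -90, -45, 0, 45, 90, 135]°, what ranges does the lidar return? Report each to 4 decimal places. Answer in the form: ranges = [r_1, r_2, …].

ranges = [1.1591, 3.4000, 3.8305, 0.3400, 0.1760, 0.1963, 0.3106]

beam 1: φ=-135°, α=255°
  cosα=-0.2588 sinα=-0.9659 | (5,4) | tMaxX 1.1591 tMaxY 0.8593 | tΔX 3.8637 tΔY 1.0353
    t=0.8593 [y] (5,3)
    t=1.1591 [x] (4,3) — stop
  → r_1 = 1.1591
beam 2: φ=-90°, α=300°
  cosα=0.5000 sinα=-0.8660 | (5,4) | tMaxX 1.4000 tMaxY 0.9584 | tΔX 2.0000 tΔY 1.1547
    t=0.9584 [y] (5,3)
    t=1.4000 [x] (6,3)
    t=2.1131 [y] (6,2)
    t=3.2678 [y] (6,1)
    t=3.4000 [x] (7,1) — stop
  → r_2 = 3.4000
beam 3: φ=-45°, α=345°
  cosα=0.9659 sinα=-0.2588 | (5,4) | tMaxX 0.7247 tMaxY 3.2069 | tΔX 1.0353 tΔY 3.8637
    t=0.7247 [x] (6,4)
    t=1.7600 [x] (7,4)
    t=2.7952 [x] (8,4)
    t=3.2069 [y] (8,3)
    t=3.8305 [x] (9,3) — stop
  → r_3 = 3.8305
beam 4: φ=0°, α=30°
  cosα=0.8660 sinα=0.5000 | (5,4) | tMaxX 0.8083 tMaxY 0.3400 | tΔX 1.1547 tΔY 2.0000
    t=0.3400 [y] (5,5) — stop
  → r_4 = 0.3400
beam 5: φ=45°, α=75°
  cosα=0.2588 sinα=0.9659 | (5,4) | tMaxX 2.7046 tMaxY 0.1760 | tΔX 3.8637 tΔY 1.0353
    t=0.1760 [y] (5,5) — stop
  → r_5 = 0.1760
beam 6: φ=90°, α=120°
  cosα=-0.5000 sinα=0.8660 | (5,4) | tMaxX 0.6000 tMaxY 0.1963 | tΔX 2.0000 tΔY 1.1547
    t=0.1963 [y] (5,5) — stop
  → r_6 = 0.1963
beam 7: φ=135°, α=165°
  cosα=-0.9659 sinα=0.2588 | (5,4) | tMaxX 0.3106 tMaxY 0.6568 | tΔX 1.0353 tΔY 3.8637
    t=0.3106 [x] (4,4) — stop
  → r_7 = 0.3106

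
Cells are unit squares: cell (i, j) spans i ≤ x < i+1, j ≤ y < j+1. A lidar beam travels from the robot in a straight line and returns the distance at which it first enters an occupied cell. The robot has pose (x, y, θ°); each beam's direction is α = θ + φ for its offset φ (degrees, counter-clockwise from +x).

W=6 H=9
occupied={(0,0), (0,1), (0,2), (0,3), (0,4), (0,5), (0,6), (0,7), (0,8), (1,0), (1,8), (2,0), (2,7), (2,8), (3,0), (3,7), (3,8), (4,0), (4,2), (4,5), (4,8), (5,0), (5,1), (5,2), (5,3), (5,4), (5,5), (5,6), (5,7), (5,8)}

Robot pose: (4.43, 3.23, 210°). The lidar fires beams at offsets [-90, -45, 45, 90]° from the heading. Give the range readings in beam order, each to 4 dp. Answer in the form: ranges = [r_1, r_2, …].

ranges = [4.3532, 3.5510, 0.2381, 0.2656]

beam 1: φ=-90°, α=120°
  dir = (cos 120°, sin 120°) = (-0.5000, 0.8660); from cell (4,3)
  next x-line at t=0.8600, next y-line at t=0.8891; Δt_x=2.0000, Δt_y=1.1547
    x: enter (3,3) at t=0.8600
    y: enter (3,4) at t=0.8891
    y: enter (3,5) at t=2.0438
    x: enter (2,5) at t=2.8600
    y: enter (2,6) at t=3.1985
    y: enter (2,7) at t=4.3532 ← occupied
  → r_1 = 4.3532
beam 2: φ=-45°, α=165°
  dir = (cos 165°, sin 165°) = (-0.9659, 0.2588); from cell (4,3)
  next x-line at t=0.4452, next y-line at t=2.9751; Δt_x=1.0353, Δt_y=3.8637
    x: enter (3,3) at t=0.4452
    x: enter (2,3) at t=1.4804
    x: enter (1,3) at t=2.5157
    y: enter (1,4) at t=2.9751
    x: enter (0,4) at t=3.5510 ← occupied
  → r_2 = 3.5510
beam 3: φ=45°, α=255°
  dir = (cos 255°, sin 255°) = (-0.2588, -0.9659); from cell (4,3)
  next x-line at t=1.6614, next y-line at t=0.2381; Δt_x=3.8637, Δt_y=1.0353
    y: enter (4,2) at t=0.2381 ← occupied
  → r_3 = 0.2381
beam 4: φ=90°, α=300°
  dir = (cos 300°, sin 300°) = (0.5000, -0.8660); from cell (4,3)
  next x-line at t=1.1400, next y-line at t=0.2656; Δt_x=2.0000, Δt_y=1.1547
    y: enter (4,2) at t=0.2656 ← occupied
  → r_4 = 0.2656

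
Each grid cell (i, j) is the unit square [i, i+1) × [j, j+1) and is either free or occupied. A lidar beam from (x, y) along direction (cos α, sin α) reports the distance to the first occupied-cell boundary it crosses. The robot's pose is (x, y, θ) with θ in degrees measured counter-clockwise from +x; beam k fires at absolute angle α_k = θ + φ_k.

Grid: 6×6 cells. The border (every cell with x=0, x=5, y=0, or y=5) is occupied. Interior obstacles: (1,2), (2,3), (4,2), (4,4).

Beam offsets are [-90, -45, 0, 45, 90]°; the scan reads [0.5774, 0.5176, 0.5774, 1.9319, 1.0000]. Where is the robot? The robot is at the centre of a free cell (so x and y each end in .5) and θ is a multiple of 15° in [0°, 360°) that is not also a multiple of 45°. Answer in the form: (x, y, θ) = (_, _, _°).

Enumerate (i+0.5, j+0.5, θ) over the 12 free cells and 16 admissible headings. For each, cast all 5 beams and compare to the given ranges.
  (3.5, 2.5, 210°): beam 1 = 1.0000 ≠ 0.5774 ✗
  (4.5, 3.5, 210°): beam 2 = 1.5529 ≠ 0.5176 ✗
  (3.5, 1.5, 345°): beam 1 = 0.5176 ≠ 0.5774 ✗
  (4.5, 1.5, 60°): beam 4 = 0.5176 ≠ 1.9319 ✗
  …
  (3.5, 4.5, 120°): r_1=0.5774, r_2=0.5176, r_3=0.5774, r_4=1.9319, r_5=1.0000 — all match ✓
Only this pose fits every beam.

(x, y, θ) = (3.5, 4.5, 120°)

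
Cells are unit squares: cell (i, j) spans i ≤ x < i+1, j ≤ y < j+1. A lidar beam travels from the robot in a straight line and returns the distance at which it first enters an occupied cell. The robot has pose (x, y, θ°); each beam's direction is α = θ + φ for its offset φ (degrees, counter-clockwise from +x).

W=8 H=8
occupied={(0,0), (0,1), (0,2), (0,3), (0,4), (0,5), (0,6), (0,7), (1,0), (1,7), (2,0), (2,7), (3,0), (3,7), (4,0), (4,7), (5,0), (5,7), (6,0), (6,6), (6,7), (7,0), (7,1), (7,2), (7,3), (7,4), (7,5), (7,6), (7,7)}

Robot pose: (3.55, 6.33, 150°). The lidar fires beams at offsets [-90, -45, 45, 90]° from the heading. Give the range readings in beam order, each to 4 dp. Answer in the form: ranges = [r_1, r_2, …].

beam 1: φ=-90°, α=60°
  d=(0.5000,0.8660)  start (3,6)  tX=0.9000 tY=0.7736  stride 1/|dx|=2.0000 1/|dy|=1.1547
    cross y-line → (3,7), t=0.7736 (wall)
  → r_1 = 0.7736
beam 2: φ=-45°, α=105°
  d=(-0.2588,0.9659)  start (3,6)  tX=2.1250 tY=0.6936  stride 1/|dx|=3.8637 1/|dy|=1.0353
    cross y-line → (3,7), t=0.6936 (wall)
  → r_2 = 0.6936
beam 3: φ=45°, α=195°
  d=(-0.9659,-0.2588)  start (3,6)  tX=0.5694 tY=1.2750  stride 1/|dx|=1.0353 1/|dy|=3.8637
    cross x-line → (2,6), t=0.5694
    cross y-line → (2,5), t=1.2750
    cross x-line → (1,5), t=1.6047
    cross x-line → (0,5), t=2.6400 (wall)
  → r_3 = 2.6400
beam 4: φ=90°, α=240°
  d=(-0.5000,-0.8660)  start (3,6)  tX=1.1000 tY=0.3811  stride 1/|dx|=2.0000 1/|dy|=1.1547
    cross y-line → (3,5), t=0.3811
    cross x-line → (2,5), t=1.1000
    cross y-line → (2,4), t=1.5358
    cross y-line → (2,3), t=2.6905
    cross x-line → (1,3), t=3.1000
    cross y-line → (1,2), t=3.8452
    cross y-line → (1,1), t=4.9999
    cross x-line → (0,1), t=5.1000 (wall)
  → r_4 = 5.1000

ranges = [0.7736, 0.6936, 2.6400, 5.1000]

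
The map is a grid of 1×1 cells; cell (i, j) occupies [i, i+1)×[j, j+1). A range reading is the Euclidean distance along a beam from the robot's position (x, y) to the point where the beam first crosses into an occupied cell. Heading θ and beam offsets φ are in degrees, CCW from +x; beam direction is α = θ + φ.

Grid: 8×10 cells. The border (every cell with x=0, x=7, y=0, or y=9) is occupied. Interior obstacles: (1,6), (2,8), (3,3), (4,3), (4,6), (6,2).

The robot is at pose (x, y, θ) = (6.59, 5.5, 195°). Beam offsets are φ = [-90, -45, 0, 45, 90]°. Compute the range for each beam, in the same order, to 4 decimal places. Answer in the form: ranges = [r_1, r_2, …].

beam 1: φ=-90°, α=105°
  direction (-0.2588, 0.9659); cell (6,5); t to first gridline: x 2.2796, y 0.5176 (then +3.8637 / +1.0353)
    (6,6) via y @ 0.5176
    (6,7) via y @ 1.5529
    (5,7) via x @ 2.2796
    (5,8) via y @ 2.5882
    (5,9) via y @ 3.6235  # hit
  → r_1 = 3.6235
beam 2: φ=-45°, α=150°
  direction (-0.8660, 0.5000); cell (6,5); t to first gridline: x 0.6813, y 1.0000 (then +1.1547 / +2.0000)
    (5,5) via x @ 0.6813
    (5,6) via y @ 1.0000
    (4,6) via x @ 1.8360  # hit
  → r_2 = 1.8360
beam 3: φ=0°, α=195°
  direction (-0.9659, -0.2588); cell (6,5); t to first gridline: x 0.6108, y 1.9319 (then +1.0353 / +3.8637)
    (5,5) via x @ 0.6108
    (4,5) via x @ 1.6461
    (4,4) via y @ 1.9319
    (3,4) via x @ 2.6814
    (2,4) via x @ 3.7166
    (1,4) via x @ 4.7519
    (0,4) via x @ 5.7872  # hit
  → r_3 = 5.7872
beam 4: φ=45°, α=240°
  direction (-0.5000, -0.8660); cell (6,5); t to first gridline: x 1.1800, y 0.5774 (then +2.0000 / +1.1547)
    (6,4) via y @ 0.5774
    (5,4) via x @ 1.1800
    (5,3) via y @ 1.7321
    (5,2) via y @ 2.8868
    (4,2) via x @ 3.1800
    (4,1) via y @ 4.0415
    (3,1) via x @ 5.1800
    (3,0) via y @ 5.1962  # hit
  → r_4 = 5.1962
beam 5: φ=90°, α=285°
  direction (0.2588, -0.9659); cell (6,5); t to first gridline: x 1.5841, y 0.5176 (then +3.8637 / +1.0353)
    (6,4) via y @ 0.5176
    (6,3) via y @ 1.5529
    (7,3) via x @ 1.5841  # hit
  → r_5 = 1.5841

ranges = [3.6235, 1.8360, 5.7872, 5.1962, 1.5841]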